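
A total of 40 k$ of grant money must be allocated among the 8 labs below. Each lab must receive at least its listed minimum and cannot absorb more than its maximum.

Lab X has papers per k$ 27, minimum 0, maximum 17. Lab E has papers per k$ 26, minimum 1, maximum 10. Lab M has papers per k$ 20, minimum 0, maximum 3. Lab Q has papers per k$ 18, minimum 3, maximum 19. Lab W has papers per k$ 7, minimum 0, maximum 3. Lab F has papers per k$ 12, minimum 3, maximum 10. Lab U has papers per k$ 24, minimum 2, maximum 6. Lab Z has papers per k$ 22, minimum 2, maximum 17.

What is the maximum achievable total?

Meeting every minimum uses 0+1+0+3+0+3+2+2 = 11 k$, leaving 29.
Rank by papers per k$: Lab X 27 > Lab E 26 > Lab U 24 > Lab Z 22 > Lab M 20 > Lab Q 18 > Lab F 12 > Lab W 7.
Give Lab X 17 more to hit its cap of 17 — 12 left.
Give Lab E 9 more to hit its cap of 10 — 3 left.
Lab U has room for 4 more but only 3 remain, so it gets 5.
Total = 27×17 + 26×10 + 18×3 + 12×3 + 24×5 + 22×2 = 973.

973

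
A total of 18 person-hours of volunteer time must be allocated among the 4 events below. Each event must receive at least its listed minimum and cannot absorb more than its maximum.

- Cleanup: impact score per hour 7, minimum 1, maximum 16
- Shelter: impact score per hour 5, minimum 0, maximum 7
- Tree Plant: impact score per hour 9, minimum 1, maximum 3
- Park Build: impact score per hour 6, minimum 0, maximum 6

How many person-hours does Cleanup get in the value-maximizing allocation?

Meeting every minimum uses 1+0+1+0 = 2 person-hours, leaving 16.
Order the events by impact score per hour: Tree Plant 9 > Cleanup 7 > Park Build 6 > Shelter 5.
Give Tree Plant 2 more to hit its cap of 3 ; 14 left.
Cleanup has room for 15 more but only 14 remain, so it gets 15.

15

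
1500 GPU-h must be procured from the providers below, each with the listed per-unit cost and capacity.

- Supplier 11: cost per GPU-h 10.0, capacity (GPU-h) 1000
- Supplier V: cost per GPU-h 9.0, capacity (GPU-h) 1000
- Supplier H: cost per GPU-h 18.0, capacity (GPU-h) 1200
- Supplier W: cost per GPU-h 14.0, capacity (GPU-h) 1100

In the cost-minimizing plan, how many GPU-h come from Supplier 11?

Fill from the cheapest provider first.
Supplier V at 9.0: take all 1000 GPU-h — 500 still needed.
Take 500 from Supplier 11 at 10.0 to finish.
Supplier W, Supplier H: unused.

500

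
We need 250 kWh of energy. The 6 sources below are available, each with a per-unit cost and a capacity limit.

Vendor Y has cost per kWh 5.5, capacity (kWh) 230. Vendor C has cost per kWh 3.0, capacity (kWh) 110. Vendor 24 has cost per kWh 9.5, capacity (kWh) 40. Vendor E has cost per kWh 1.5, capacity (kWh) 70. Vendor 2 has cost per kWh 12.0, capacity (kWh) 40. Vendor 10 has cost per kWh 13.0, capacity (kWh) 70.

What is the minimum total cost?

Cheapest first:
Vendor E (1.5): use full 70 → 180 kWh to go.
Take 110 from Vendor C at 3.0 → need 70 more.
Vendor Y at 5.5: take 70 of its 230 → requirement met.
Vendor 24, Vendor 2, Vendor 10: unused.
Cost = 70×1.5 + 110×3.0 + 70×5.5 = 820.

820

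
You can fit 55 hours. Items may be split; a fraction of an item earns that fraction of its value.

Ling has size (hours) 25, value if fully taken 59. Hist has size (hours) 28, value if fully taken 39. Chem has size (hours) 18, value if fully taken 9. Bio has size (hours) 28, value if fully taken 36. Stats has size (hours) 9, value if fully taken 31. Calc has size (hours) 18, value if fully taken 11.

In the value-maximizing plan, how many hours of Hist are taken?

21

Rank by value-to-size ratio: Stats 31/9≈3.44, Ling 59/25≈2.36, Hist 39/28≈1.39, Bio 36/28≈1.29, Calc 11/18≈0.611, Chem 9/18≈0.5.
Stats: take in full, 9 hours for value 31 — 46 left.
Take all of Ling (25 hours, value 59) — 21 hours left.
21 hours left: a 21/28 share of Hist gives 39×21/28 = 29.25.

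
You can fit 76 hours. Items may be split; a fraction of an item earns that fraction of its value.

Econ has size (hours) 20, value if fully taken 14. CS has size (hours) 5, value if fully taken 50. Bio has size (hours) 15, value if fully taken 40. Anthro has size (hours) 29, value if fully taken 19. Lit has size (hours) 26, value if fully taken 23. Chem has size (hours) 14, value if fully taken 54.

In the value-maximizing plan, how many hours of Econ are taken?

Rank by value-to-size ratio: CS 50/5≈10, Chem 54/14≈3.86, Bio 40/15≈2.67, Lit 23/26≈0.885, Econ 14/20≈0.7, Anthro 19/29≈0.655.
All 5 hours of CS fit (value 50) — 71 remain.
All 14 hours of Chem fit (value 54) — 57 remain.
All 15 hours of Bio fit (value 40) — 42 remain.
Take all of Lit (26 hours, value 23) — 16 hours left.
Only 16 hours remain; take 16/20 of Econ for value 14×16/20 = 11.2.

16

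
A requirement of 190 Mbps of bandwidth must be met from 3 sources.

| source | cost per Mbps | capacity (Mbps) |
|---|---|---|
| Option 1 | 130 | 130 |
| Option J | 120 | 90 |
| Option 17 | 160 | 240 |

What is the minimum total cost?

23800

Fill from the cheapest source first.
Option J at 120: take all 90 Mbps — 100 still needed.
Option 1 at 130: take 100 of its 130 — requirement met.
Option 17: unused.
Cost = 90×120 + 100×130 = 23800.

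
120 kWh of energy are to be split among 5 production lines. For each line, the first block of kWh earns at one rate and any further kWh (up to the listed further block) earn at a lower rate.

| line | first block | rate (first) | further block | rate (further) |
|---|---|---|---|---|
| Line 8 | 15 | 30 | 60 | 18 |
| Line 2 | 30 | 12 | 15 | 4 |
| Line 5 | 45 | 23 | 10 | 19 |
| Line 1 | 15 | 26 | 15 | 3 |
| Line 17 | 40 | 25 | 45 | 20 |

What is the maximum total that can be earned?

2975

Rank every tier by rate: Line 8/T1 30 > Line 1/T1 26 > Line 17/T1 25 > Line 5/T1 23 > Line 17/T2 20 > Line 5/T2 19 > Line 8/T2 18 > Line 2/T1 12 > Line 2/T2 4 > Line 1/T2 3.
Line 8 T1 at 30: fill all 15 → 105 left.
Line 1/T1 (26): +15 → 90 left.
Line 17 T1 at 25: fill all 40 → 50 left.
Line 5/T1 (23): +45 → 5 left.
Line 17 T2 at 20: only 5 left, fill 5.
Total = 30×15 + 26×15 + 25×40 + 23×45 + 20×5 = 2975.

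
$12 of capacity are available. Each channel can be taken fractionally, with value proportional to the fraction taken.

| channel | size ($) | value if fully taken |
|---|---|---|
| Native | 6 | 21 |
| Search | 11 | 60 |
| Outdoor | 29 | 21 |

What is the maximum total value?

63.5

Rank by value-to-size ratio: Search 60/11≈5.45, Native 21/6≈3.5, Outdoor 21/29≈0.724.
Take all of Search (11 $, value 60) — 1 $ left.
1 $ left: a 1/6 share of Native gives 21×1/6 = 3.5.
Total value = 63.5.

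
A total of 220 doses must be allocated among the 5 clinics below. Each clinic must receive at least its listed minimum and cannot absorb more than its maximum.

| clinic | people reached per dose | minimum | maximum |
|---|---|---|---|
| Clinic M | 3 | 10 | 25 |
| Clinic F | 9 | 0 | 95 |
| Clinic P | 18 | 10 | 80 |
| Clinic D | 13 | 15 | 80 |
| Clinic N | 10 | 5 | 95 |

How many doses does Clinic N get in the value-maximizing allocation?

50

Meeting every minimum uses 10+0+10+15+5 = 40 doses, leaving 180.
Highest people reached per dose first: Clinic P 18 > Clinic D 13 > Clinic N 10 > Clinic F 9 > Clinic M 3.
Clinic P takes 70 more to reach its cap of 80 ; 110 left.
Clinic D takes 65 more to reach its cap of 80 ; 45 left.
Clinic N: +45 (room for 90) → 50. Pool exhausted.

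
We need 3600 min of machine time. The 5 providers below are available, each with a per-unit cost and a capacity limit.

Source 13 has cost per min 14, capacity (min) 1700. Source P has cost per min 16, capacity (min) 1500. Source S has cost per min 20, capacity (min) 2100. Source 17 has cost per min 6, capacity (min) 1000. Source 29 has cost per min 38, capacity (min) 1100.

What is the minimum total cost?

44200

Cheapest first:
Source 17 at 6: take all 1000 min ; 2600 still needed.
Take 1700 from Source 13 at 14 ; need 900 more.
Source P (16): take the remaining 900 ; done.
Source S, Source 29: unused.
Cost = 1000×6 + 1700×14 + 900×16 = 44200.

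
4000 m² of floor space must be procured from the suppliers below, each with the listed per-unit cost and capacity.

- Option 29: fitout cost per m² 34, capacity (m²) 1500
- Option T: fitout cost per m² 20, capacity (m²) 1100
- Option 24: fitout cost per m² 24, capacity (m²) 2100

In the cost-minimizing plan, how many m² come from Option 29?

Use suppliers in increasing cost order.
Option T (20): use full 1100 — 2900 m² to go.
Take 2100 from Option 24 at 24 — need 800 more.
Option 29 at 34: take 800 of its 1500 — requirement met.

800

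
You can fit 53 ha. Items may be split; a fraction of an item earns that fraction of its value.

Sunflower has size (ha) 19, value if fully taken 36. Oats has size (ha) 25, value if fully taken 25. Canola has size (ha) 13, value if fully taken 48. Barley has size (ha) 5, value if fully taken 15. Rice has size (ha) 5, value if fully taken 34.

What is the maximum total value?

Sort by value density: Rice 34/5≈6.8, Canola 48/13≈3.69, Barley 15/5≈3, Sunflower 36/19≈1.89, Oats 25/25≈1.
Take all of Rice (5 ha, value 34) ; 48 ha left.
All 13 ha of Canola fit (value 48) ; 35 remain.
All 5 ha of Barley fit (value 15) ; 30 remain.
All 19 ha of Sunflower fit (value 36) ; 11 remain.
11 ha left: a 11/25 share of Oats gives 25×11/25 = 11.
Total value = 144.

144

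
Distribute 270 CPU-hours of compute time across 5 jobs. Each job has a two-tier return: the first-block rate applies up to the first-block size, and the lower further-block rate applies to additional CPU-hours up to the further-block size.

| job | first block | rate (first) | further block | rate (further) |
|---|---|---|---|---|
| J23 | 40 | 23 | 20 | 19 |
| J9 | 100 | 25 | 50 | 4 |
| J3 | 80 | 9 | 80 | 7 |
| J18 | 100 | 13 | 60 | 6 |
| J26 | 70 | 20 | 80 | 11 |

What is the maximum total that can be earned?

Rank every tier by rate: J9/tier1 25 > J23/tier1 23 > J26/tier1 20 > J23/tier2 19 > J18/tier1 13 > J26/tier2 11 > J3/tier1 9 > J3/tier2 7 > J18/tier2 6 > J9/tier2 4.
J9/tier1 (25): +100 — 170 left.
Fill J23 tier1 block (40 at 23) — 130 left.
J26/tier1 (20): +70 — 60 left.
Fill J23 tier2 block (20 at 19) — 40 left.
40 remain; put them into J18 tier1 at 13.
Total = 25×100 + 23×40 + 20×70 + 19×20 + 13×40 = 5720.

5720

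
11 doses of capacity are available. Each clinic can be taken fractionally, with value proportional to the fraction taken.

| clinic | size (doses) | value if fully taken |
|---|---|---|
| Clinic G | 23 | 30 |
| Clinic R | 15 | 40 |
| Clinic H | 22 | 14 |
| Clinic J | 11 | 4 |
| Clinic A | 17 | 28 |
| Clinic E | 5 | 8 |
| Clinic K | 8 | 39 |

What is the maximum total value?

Rank by value-to-size ratio: Clinic K 39/8≈4.88, Clinic R 40/15≈2.67, Clinic A 28/17≈1.65, Clinic E 8/5≈1.6, Clinic G 30/23≈1.3, Clinic H 14/22≈0.636, Clinic J 4/11≈0.364.
Take all of Clinic K (8 doses, value 39) ; 3 doses left.
Fill the last 3 doses with part of Clinic R: 3/15 of it earns 8.
Total value = 47.

47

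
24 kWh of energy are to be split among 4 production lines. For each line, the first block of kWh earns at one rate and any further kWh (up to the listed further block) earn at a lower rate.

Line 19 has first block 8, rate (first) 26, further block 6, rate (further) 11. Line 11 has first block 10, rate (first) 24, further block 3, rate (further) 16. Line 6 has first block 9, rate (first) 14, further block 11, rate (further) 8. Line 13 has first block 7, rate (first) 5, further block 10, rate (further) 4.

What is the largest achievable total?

538

Order all 8 blocks by rate: Line 19/first 26 > Line 11/first 24 > Line 11/second 16 > Line 6/first 14 > Line 19/second 11 > Line 6/second 8 > Line 13/first 5 > Line 13/second 4.
Line 19 first at 26: fill all 8 → 16 left.
Line 11 first at 24: fill all 10 → 6 left.
Line 11/second (16): +3 → 3 left.
3 remain; put them into Line 6 first at 14.
Total = 26×8 + 24×10 + 16×3 + 14×3 = 538.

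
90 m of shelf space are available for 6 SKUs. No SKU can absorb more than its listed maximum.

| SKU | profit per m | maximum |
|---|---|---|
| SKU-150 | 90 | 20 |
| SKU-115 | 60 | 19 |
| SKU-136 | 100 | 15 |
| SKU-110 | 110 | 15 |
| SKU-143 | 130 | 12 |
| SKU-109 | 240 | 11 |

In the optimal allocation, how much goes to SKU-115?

Order the SKUs by profit per m: SKU-109 240 > SKU-143 130 > SKU-110 110 > SKU-136 100 > SKU-150 90 > SKU-115 60.
Give SKU-109 11 to hit its cap of 11 ; 79 left.
Give SKU-143 12 to hit its cap of 12 ; 67 left.
SKU-110: +15 to 15 (cap) ; 52 left.
Give SKU-136 15 to hit its cap of 15 ; 37 left.
Give SKU-150 20 to hit its cap of 20 ; 17 left.
Only 17 left; SKU-115 takes them to reach 17.

17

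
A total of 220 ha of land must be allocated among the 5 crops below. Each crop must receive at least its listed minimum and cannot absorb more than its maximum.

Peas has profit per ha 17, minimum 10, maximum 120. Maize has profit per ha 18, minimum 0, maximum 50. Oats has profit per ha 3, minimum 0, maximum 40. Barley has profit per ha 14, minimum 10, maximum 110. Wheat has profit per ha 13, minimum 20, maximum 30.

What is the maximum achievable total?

Meeting every minimum uses 10+0+0+10+20 = 40 ha, leaving 180.
Highest profit per ha first: Maize 18 > Peas 17 > Barley 14 > Wheat 13 > Oats 3.
Maize takes 50 more to reach its cap of 50 → 130 left.
Peas: +110 to 120 (cap) → 20 left.
Only 20 left; Barley takes them to reach 30.
Total = 17×120 + 18×50 + 14×30 + 13×20 = 3620.

3620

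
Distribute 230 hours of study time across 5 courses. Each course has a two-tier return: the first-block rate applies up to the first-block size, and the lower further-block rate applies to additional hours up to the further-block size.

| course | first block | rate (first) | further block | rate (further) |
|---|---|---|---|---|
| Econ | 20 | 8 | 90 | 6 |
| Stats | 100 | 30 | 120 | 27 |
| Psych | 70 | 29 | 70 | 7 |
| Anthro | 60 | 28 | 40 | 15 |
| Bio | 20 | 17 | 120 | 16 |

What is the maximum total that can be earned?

Treat each block as its own option and order by rate: Stats/first 30 > Psych/first 29 > Anthro/first 28 > Stats/second 27 > Bio/first 17 > Bio/second 16 > Anthro/second 15 > Econ/first 8 > Psych/second 7 > Econ/second 6.
Fill Stats first block (100 at 30) ; 130 left.
Psych/first (29): +70 ; 60 left.
Anthro/first (28): +60 ; 0 left.
Total = 30×100 + 29×70 + 28×60 = 6710.

6710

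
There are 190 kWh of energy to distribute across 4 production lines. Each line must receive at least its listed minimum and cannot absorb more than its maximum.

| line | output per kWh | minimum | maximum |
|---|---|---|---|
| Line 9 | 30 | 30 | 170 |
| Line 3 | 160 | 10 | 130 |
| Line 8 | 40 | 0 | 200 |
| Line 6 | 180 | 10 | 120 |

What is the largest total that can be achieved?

28900

Meeting every minimum uses 30+10+0+10 = 50 kWh, leaving 140.
Highest output per kWh first: Line 6 180 > Line 3 160 > Line 8 40 > Line 9 30.
Line 6 takes 110 more to reach its cap of 120 — 30 left.
Line 3: +30 (room for 120) → 40. Pool exhausted.
Total = 30×30 + 160×40 + 180×120 = 28900.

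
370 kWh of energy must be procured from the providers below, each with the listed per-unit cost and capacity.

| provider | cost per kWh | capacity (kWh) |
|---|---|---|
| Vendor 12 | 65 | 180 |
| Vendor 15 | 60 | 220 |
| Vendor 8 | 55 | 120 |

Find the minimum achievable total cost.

21750

Cheapest first:
Vendor 8 (55): use full 120 — 250 kWh to go.
Vendor 15 at 60: take all 220 kWh — 30 still needed.
Vendor 12 (65): take the remaining 30 — done.
Cost = 120×55 + 220×60 + 30×65 = 21750.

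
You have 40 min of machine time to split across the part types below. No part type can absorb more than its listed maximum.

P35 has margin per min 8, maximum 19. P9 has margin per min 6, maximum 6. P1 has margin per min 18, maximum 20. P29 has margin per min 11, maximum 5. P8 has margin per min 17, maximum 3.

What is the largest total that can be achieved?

562

Order the part types by margin per min: P1 18 > P8 17 > P29 11 > P35 8 > P9 6.
P1 takes 20 to reach its cap of 20 ; 20 left.
Give P8 3 to hit its cap of 3 ; 17 left.
P29: +5 to 5 (cap) ; 12 left.
Only 12 left; P35 takes them to reach 12.
Total = 8×12 + 18×20 + 11×5 + 17×3 = 562.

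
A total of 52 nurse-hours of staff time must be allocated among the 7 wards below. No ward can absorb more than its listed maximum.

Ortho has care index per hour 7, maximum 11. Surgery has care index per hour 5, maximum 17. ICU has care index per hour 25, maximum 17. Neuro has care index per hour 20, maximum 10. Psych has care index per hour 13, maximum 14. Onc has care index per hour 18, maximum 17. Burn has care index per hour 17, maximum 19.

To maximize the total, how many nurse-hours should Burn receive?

8

Rank by care index per hour: ICU 25 > Neuro 20 > Onc 18 > Burn 17 > Psych 13 > Ortho 7 > Surgery 5.
ICU: +17 to 17 (cap) → 35 left.
Neuro takes 10 to reach its cap of 10 → 25 left.
Onc: +17 to 17 (cap) → 8 left.
Burn: +8 (room for 19) → 8. Pool exhausted.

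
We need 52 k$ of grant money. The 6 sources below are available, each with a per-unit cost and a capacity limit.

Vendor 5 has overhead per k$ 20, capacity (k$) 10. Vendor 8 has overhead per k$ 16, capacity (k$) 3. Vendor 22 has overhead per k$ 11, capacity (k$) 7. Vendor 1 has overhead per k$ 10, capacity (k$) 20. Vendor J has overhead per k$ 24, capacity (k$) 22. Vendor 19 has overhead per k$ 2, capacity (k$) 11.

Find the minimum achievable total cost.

Fill from the cheapest source first.
Take 11 from Vendor 19 at 2 ; need 41 more.
Take 20 from Vendor 1 at 10 ; need 21 more.
Vendor 22 at 11: take all 7 k$ ; 14 still needed.
Take 3 from Vendor 8 at 16 ; need 11 more.
Vendor 5 at 20: take all 10 k$ ; 1 still needed.
Take 1 from Vendor J at 24 to finish.
Cost = 11×2 + 20×10 + 7×11 + 3×16 + 10×20 + 1×24 = 571.

571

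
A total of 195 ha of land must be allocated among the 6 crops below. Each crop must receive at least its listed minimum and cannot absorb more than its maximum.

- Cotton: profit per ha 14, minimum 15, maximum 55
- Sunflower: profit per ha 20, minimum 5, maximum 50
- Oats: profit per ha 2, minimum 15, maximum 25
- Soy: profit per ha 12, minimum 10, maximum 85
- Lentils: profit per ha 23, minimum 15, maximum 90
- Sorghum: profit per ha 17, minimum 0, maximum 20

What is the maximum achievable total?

3685

Meeting every minimum uses 15+5+15+10+15+0 = 60 ha, leaving 135.
Rank by profit per ha: Lentils 23 > Sunflower 20 > Sorghum 17 > Cotton 14 > Soy 12 > Oats 2.
Lentils takes 75 more to reach its cap of 90 — 60 left.
Sunflower takes 45 more to reach its cap of 50 — 15 left.
Sorghum has room for 20 more but only 15 remain, so it gets 15.
Total = 14×15 + 20×50 + 2×15 + 12×10 + 23×90 + 17×15 = 3685.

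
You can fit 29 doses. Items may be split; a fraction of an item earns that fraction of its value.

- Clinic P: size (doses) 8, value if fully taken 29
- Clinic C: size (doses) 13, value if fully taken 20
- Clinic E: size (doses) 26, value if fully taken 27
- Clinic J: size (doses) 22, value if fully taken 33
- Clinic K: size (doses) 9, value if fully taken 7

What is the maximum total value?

Best value per unit of size first: Clinic P 29/8≈3.62, Clinic C 20/13≈1.54, Clinic J 33/22≈1.5, Clinic E 27/26≈1.04, Clinic K 7/9≈0.778.
Clinic P: take in full, 8 doses for value 29 — 21 left.
Clinic C: take in full, 13 doses for value 20 — 8 left.
8 doses left: a 8/22 share of Clinic J gives 33×8/22 = 12.
Total value = 61.

61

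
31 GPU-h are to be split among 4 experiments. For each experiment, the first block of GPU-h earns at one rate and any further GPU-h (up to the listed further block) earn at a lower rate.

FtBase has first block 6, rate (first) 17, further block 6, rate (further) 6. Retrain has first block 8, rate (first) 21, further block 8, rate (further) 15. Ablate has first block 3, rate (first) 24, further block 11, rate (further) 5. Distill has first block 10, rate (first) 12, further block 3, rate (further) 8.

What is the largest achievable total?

534

Rank every tier by rate: Ablate/T1 24 > Retrain/T1 21 > FtBase/T1 17 > Retrain/T2 15 > Distill/T1 12 > Distill/T2 8 > FtBase/T2 6 > Ablate/T2 5.
Ablate T1 at 24: fill all 3 — 28 left.
Retrain T1 at 21: fill all 8 — 20 left.
FtBase/T1 (17): +6 — 14 left.
Retrain T2 at 15: fill all 8 — 6 left.
Distill T1 at 12: only 6 left, fill 6.
Total = 24×3 + 21×8 + 17×6 + 15×8 + 12×6 = 534.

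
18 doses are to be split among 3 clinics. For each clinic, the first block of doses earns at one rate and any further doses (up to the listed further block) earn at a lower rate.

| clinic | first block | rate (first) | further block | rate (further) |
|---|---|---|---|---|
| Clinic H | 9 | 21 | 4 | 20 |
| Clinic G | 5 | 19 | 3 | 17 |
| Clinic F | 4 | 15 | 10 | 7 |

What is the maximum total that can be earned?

364

Treat each block as its own option and order by rate: Clinic H/tier1 21 > Clinic H/tier2 20 > Clinic G/tier1 19 > Clinic G/tier2 17 > Clinic F/tier1 15 > Clinic F/tier2 7.
Clinic H/tier1 (21): +9 — 9 left.
Fill Clinic H tier2 block (4 at 20) — 5 left.
Clinic G tier1 at 19: fill all 5 — 0 left.
Total = 21×9 + 20×4 + 19×5 = 364.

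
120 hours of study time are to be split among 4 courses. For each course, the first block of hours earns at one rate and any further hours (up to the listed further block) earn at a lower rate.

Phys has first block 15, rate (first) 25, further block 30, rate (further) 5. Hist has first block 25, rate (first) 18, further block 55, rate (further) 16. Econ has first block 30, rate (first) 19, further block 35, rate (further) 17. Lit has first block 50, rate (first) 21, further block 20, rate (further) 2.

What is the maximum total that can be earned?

Rank every tier by rate: Phys/tier1 25 > Lit/tier1 21 > Econ/tier1 19 > Hist/tier1 18 > Econ/tier2 17 > Hist/tier2 16 > Phys/tier2 5 > Lit/tier2 2.
Phys tier1 at 25: fill all 15 → 105 left.
Fill Lit tier1 block (50 at 21) → 55 left.
Fill Econ tier1 block (30 at 19) → 25 left.
Hist/tier1 (18): +25 → 0 left.
Total = 25×15 + 21×50 + 19×30 + 18×25 = 2445.

2445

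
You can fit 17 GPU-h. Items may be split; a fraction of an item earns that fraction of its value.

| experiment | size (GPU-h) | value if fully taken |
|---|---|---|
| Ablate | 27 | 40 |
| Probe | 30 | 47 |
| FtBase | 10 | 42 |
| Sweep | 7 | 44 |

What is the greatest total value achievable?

Sort by value density: Sweep 44/7≈6.29, FtBase 42/10≈4.2, Probe 47/30≈1.57, Ablate 40/27≈1.48.
Sweep: take in full, 7 GPU-h for value 44 — 10 left.
Take all of FtBase (10 GPU-h, value 42) — 0 GPU-h left.
Total value = 86.

86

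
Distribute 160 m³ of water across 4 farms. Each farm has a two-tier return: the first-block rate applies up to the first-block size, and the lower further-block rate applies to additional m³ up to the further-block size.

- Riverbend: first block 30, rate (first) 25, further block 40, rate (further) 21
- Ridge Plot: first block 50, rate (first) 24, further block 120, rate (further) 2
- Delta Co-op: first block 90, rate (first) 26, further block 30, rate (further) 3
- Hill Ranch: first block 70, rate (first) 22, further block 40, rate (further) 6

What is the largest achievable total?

Rank every tier by rate: Delta Co-op/first 26 > Riverbend/first 25 > Ridge Plot/first 24 > Hill Ranch/first 22 > Riverbend/second 21 > Hill Ranch/second 6 > Delta Co-op/second 3 > Ridge Plot/second 2.
Fill Delta Co-op first block (90 at 26) ; 70 left.
Riverbend first at 25: fill all 30 ; 40 left.
40 remain; put them into Ridge Plot first at 24.
Total = 26×90 + 25×30 + 24×40 = 4050.

4050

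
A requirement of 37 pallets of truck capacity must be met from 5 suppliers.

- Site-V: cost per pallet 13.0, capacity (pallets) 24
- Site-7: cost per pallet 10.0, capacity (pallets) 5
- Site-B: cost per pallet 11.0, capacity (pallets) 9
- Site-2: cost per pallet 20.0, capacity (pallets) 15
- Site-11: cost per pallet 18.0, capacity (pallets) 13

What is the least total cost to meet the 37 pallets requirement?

Cheapest first:
Site-7 (10.0): use full 5 — 32 pallets to go.
Site-B at 11.0: take all 9 pallets — 23 still needed.
Site-V (13.0): take the remaining 23 — done.
Site-11, Site-2: unused.
Cost = 5×10.0 + 9×11.0 + 23×13.0 = 448.

448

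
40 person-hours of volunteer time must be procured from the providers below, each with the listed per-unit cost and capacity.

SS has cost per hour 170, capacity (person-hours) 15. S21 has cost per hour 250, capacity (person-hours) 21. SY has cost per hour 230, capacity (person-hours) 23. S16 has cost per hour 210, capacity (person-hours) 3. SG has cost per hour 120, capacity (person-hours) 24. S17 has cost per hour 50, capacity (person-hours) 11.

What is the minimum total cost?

Use providers in increasing cost order.
S17 (50): use full 11 — 29 person-hours to go.
SG at 120: take all 24 person-hours — 5 still needed.
SS at 170: take 5 of its 15 — requirement met.
S16, SY, S21: unused.
Cost = 11×50 + 24×120 + 5×170 = 4280.

4280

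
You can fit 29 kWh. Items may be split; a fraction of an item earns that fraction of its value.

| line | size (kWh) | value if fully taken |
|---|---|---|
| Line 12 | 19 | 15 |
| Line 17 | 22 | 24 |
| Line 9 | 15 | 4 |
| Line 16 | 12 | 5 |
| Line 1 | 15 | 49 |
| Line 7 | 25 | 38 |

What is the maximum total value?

70.28

Sort by value density: Line 1 49/15≈3.27, Line 7 38/25≈1.52, Line 17 24/22≈1.09, Line 12 15/19≈0.789, Line 16 5/12≈0.417, Line 9 4/15≈0.267.
All 15 kWh of Line 1 fit (value 49) ; 14 remain.
Fill the last 14 kWh with part of Line 7: 14/25 of it earns 21.28.
Total value = 70.28.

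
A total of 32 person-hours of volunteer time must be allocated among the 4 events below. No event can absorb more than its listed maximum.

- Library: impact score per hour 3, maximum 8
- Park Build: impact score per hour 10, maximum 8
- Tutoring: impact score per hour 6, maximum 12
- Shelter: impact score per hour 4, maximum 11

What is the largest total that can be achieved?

199

Order the events by impact score per hour: Park Build 10 > Tutoring 6 > Shelter 4 > Library 3.
Park Build: +8 to 8 (cap) → 24 left.
Tutoring: +12 to 12 (cap) → 12 left.
Shelter takes 11 to reach its cap of 11 → 1 left.
Library has room for 8 but only 1 remain, so it gets 1.
Total = 3×1 + 10×8 + 6×12 + 4×11 = 199.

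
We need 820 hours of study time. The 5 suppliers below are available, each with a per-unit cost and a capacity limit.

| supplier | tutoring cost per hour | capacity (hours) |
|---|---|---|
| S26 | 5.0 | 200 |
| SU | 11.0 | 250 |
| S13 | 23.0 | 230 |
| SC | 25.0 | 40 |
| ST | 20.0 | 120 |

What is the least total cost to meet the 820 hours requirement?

11940

Fill from the cheapest supplier first.
S26 (5.0): use full 200 ; 620 hours to go.
SU (11.0): use full 250 ; 370 hours to go.
Take 120 from ST at 20.0 ; need 250 more.
Take 230 from S13 at 23.0 ; need 20 more.
SC at 25.0: take 20 of its 40 ; requirement met.
Cost = 200×5.0 + 250×11.0 + 120×20.0 + 230×23.0 + 20×25.0 = 11940.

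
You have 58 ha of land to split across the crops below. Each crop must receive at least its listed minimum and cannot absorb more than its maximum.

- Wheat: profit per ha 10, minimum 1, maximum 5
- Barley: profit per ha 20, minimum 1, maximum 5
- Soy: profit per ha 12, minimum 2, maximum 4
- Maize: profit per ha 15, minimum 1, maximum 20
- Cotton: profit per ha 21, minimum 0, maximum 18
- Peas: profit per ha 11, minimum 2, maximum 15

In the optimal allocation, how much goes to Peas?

10

Meeting every minimum uses 1+1+2+1+0+2 = 7 ha, leaving 51.
Rank by profit per ha: Cotton 21 > Barley 20 > Maize 15 > Soy 12 > Peas 11 > Wheat 10.
Cotton: +18 to 18 (cap) — 33 left.
Barley takes 4 more to reach its cap of 5 — 29 left.
Give Maize 19 more to hit its cap of 20 — 10 left.
Soy takes 2 more to reach its cap of 4 — 8 left.
Peas: +8 (room for 13) → 10. Pool exhausted.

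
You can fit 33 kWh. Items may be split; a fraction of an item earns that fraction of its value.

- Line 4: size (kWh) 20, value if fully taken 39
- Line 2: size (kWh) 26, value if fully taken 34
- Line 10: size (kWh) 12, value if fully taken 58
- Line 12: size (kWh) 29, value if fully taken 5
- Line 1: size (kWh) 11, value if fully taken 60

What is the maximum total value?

Rank by value-to-size ratio: Line 1 60/11≈5.45, Line 10 58/12≈4.83, Line 4 39/20≈1.95, Line 2 34/26≈1.31, Line 12 5/29≈0.172.
Line 1: take in full, 11 kWh for value 60 — 22 left.
All 12 kWh of Line 10 fit (value 58) — 10 remain.
Only 10 kWh remain; take 10/20 of Line 4 for value 39×10/20 = 19.5.
Total value = 137.5.

137.5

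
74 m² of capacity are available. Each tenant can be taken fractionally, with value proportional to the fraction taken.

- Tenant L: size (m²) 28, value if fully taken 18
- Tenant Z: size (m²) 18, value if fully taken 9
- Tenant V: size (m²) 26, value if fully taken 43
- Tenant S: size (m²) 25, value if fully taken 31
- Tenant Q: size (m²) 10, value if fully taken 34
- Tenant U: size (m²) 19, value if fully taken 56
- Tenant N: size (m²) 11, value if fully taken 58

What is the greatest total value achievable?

200.92

Sort by value density: Tenant N 58/11≈5.27, Tenant Q 34/10≈3.4, Tenant U 56/19≈2.95, Tenant V 43/26≈1.65, Tenant S 31/25≈1.24, Tenant L 18/28≈0.643, Tenant Z 9/18≈0.5.
Take all of Tenant N (11 m², value 58) — 63 m² left.
Take all of Tenant Q (10 m², value 34) — 53 m² left.
All 19 m² of Tenant U fit (value 56) — 34 remain.
Take all of Tenant V (26 m², value 43) — 8 m² left.
Only 8 m² remain; take 8/25 of Tenant S for value 31×8/25 = 9.92.
Total value = 200.92.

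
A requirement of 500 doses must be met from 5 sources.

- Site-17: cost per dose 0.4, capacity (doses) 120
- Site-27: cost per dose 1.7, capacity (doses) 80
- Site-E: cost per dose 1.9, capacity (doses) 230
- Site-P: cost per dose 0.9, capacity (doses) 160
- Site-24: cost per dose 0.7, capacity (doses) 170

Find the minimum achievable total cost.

396

Use sources in increasing cost order.
Site-17 at 0.4: take all 120 doses — 380 still needed.
Site-24 at 0.7: take all 170 doses — 210 still needed.
Take 160 from Site-P at 0.9 — need 50 more.
Take 50 from Site-27 at 1.7 to finish.
Site-E: unused.
Cost = 120×0.4 + 170×0.7 + 160×0.9 + 50×1.7 = 396.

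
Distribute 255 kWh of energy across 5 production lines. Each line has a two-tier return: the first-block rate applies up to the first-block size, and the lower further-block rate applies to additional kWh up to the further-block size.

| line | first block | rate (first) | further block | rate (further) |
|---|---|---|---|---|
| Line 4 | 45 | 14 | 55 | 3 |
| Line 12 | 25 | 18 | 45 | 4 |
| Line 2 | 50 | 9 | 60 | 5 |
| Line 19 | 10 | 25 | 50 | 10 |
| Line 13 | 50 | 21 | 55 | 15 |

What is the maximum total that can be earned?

3885

Treat each block as its own option and order by rate: Line 19/first 25 > Line 13/first 21 > Line 12/first 18 > Line 13/second 15 > Line 4/first 14 > Line 19/second 10 > Line 2/first 9 > Line 2/second 5 > Line 12/second 4 > Line 4/second 3.
Fill Line 19 first block (10 at 25) → 245 left.
Line 13/first (21): +50 → 195 left.
Fill Line 12 first block (25 at 18) → 170 left.
Fill Line 13 second block (55 at 15) → 115 left.
Line 4 first at 14: fill all 45 → 70 left.
Line 19 second at 10: fill all 50 → 20 left.
Line 2 first at 9: only 20 left, fill 20.
Total = 25×10 + 21×50 + 18×25 + 15×55 + 14×45 + 10×50 + 9×20 = 3885.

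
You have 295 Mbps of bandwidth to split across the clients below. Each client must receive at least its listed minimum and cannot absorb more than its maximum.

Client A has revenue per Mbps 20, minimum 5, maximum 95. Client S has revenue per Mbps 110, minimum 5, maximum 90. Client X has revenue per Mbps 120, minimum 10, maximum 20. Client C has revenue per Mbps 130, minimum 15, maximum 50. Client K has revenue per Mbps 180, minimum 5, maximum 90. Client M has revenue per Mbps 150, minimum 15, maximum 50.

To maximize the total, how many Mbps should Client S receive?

Meeting every minimum uses 5+5+10+15+5+15 = 55 Mbps, leaving 240.
Rank by revenue per Mbps: Client K 180 > Client M 150 > Client C 130 > Client X 120 > Client S 110 > Client A 20.
Give Client K 85 more to hit its cap of 90 → 155 left.
Give Client M 35 more to hit its cap of 50 → 120 left.
Give Client C 35 more to hit its cap of 50 → 85 left.
Client X takes 10 more to reach its cap of 20 → 75 left.
Only 75 left; Client S takes them to reach 80.

80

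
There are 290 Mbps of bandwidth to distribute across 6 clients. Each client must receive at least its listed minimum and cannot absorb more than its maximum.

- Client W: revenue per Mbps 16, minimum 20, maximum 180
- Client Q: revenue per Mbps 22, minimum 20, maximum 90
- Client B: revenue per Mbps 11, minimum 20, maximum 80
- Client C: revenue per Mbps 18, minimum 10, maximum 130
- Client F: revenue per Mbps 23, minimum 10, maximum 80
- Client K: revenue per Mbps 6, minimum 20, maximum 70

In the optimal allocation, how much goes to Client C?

60

Meeting every minimum uses 20+20+20+10+10+20 = 100 Mbps, leaving 190.
Highest revenue per Mbps first: Client F 23 > Client Q 22 > Client C 18 > Client W 16 > Client B 11 > Client K 6.
Give Client F 70 more to hit its cap of 80 — 120 left.
Give Client Q 70 more to hit its cap of 90 — 50 left.
Client C has room for 120 more but only 50 remain, so it gets 60.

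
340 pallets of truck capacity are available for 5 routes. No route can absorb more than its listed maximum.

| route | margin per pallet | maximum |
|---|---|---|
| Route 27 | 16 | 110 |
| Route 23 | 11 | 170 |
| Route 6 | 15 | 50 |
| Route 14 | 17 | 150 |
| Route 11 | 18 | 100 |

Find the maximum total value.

Order the routes by margin per pallet: Route 11 18 > Route 14 17 > Route 27 16 > Route 6 15 > Route 23 11.
Route 11: +100 to 100 (cap) — 240 left.
Route 14 takes 150 to reach its cap of 150 — 90 left.
Route 27 has room for 110 but only 90 remain, so it gets 90.
Total = 16×90 + 17×150 + 18×100 = 5790.

5790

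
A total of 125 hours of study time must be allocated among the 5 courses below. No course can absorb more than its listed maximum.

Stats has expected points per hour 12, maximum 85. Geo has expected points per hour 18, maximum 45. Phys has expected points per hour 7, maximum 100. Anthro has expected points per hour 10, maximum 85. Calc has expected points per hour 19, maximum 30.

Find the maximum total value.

Rank by expected points per hour: Calc 19 > Geo 18 > Stats 12 > Anthro 10 > Phys 7.
Calc: +30 to 30 (cap) ; 95 left.
Give Geo 45 to hit its cap of 45 ; 50 left.
Stats: +50 (room for 85) → 50. Pool exhausted.
Total = 12×50 + 18×45 + 19×30 = 1980.

1980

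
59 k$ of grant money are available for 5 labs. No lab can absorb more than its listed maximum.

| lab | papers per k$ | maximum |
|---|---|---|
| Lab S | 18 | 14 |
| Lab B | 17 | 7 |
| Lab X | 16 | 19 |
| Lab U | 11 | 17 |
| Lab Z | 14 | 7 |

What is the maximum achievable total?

905

Highest papers per k$ first: Lab S 18 > Lab B 17 > Lab X 16 > Lab Z 14 > Lab U 11.
Give Lab S 14 to hit its cap of 14 → 45 left.
Give Lab B 7 to hit its cap of 7 → 38 left.
Lab X takes 19 to reach its cap of 19 → 19 left.
Give Lab Z 7 to hit its cap of 7 → 12 left.
Only 12 left; Lab U takes them to reach 12.
Total = 18×14 + 17×7 + 16×19 + 11×12 + 14×7 = 905.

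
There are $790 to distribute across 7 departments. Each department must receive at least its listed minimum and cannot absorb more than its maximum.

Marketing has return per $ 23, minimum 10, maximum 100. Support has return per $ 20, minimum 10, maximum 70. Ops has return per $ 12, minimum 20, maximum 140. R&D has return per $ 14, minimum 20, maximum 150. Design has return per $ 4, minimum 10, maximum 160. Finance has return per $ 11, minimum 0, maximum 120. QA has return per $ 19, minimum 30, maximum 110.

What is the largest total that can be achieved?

Meeting every minimum uses 10+10+20+20+10+0+30 = 100 $, leaving 690.
Rank by return per $: Marketing 23 > Support 20 > QA 19 > R&D 14 > Ops 12 > Finance 11 > Design 4.
Marketing takes 90 more to reach its cap of 100 ; 600 left.
Support: +60 to 70 (cap) ; 540 left.
Give QA 80 more to hit its cap of 110 ; 460 left.
Give R&D 130 more to hit its cap of 150 ; 330 left.
Give Ops 120 more to hit its cap of 140 ; 210 left.
Finance takes 120 more to reach its cap of 120 ; 90 left.
Design has room for 150 more but only 90 remain, so it gets 100.
Total = 23×100 + 20×70 + 12×140 + 14×150 + 4×100 + 11×120 + 19×110 = 11290.

11290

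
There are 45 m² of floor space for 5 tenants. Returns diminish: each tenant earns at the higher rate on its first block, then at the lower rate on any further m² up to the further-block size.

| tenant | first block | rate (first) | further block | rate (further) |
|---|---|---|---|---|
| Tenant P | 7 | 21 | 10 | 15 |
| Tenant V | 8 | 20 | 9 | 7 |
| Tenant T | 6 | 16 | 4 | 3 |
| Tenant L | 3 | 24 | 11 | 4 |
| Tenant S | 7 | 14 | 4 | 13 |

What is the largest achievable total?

775

Rank every tier by rate: Tenant L/T1 24 > Tenant P/T1 21 > Tenant V/T1 20 > Tenant T/T1 16 > Tenant P/T2 15 > Tenant S/T1 14 > Tenant S/T2 13 > Tenant V/T2 7 > Tenant L/T2 4 > Tenant T/T2 3.
Fill Tenant L T1 block (3 at 24) — 42 left.
Tenant P/T1 (21): +7 — 35 left.
Tenant V T1 at 20: fill all 8 — 27 left.
Tenant T/T1 (16): +6 — 21 left.
Fill Tenant P T2 block (10 at 15) — 11 left.
Tenant S T1 at 14: fill all 7 — 4 left.
Fill Tenant S T2 block (4 at 13) — 0 left.
Total = 24×3 + 21×7 + 20×8 + 16×6 + 15×10 + 14×7 + 13×4 = 775.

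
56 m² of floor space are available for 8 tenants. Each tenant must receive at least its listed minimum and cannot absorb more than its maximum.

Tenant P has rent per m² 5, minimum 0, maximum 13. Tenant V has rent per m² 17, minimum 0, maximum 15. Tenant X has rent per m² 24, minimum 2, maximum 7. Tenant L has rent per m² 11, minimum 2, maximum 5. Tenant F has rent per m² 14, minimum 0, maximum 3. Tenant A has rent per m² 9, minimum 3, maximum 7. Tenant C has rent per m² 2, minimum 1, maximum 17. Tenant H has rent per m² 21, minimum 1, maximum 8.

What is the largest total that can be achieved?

803

Meeting every minimum uses 0+0+2+2+0+3+1+1 = 9 m², leaving 47.
Highest rent per m² first: Tenant X 24 > Tenant H 21 > Tenant V 17 > Tenant F 14 > Tenant L 11 > Tenant A 9 > Tenant P 5 > Tenant C 2.
Tenant X takes 5 more to reach its cap of 7 → 42 left.
Tenant H: +7 to 8 (cap) → 35 left.
Tenant V: +15 to 15 (cap) → 20 left.
Tenant F: +3 to 3 (cap) → 17 left.
Tenant L: +3 to 5 (cap) → 14 left.
Tenant A takes 4 more to reach its cap of 7 → 10 left.
Tenant P has room for 13 more but only 10 remain, so it gets 10.
Total = 5×10 + 17×15 + 24×7 + 11×5 + 14×3 + 9×7 + 2×1 + 21×8 = 803.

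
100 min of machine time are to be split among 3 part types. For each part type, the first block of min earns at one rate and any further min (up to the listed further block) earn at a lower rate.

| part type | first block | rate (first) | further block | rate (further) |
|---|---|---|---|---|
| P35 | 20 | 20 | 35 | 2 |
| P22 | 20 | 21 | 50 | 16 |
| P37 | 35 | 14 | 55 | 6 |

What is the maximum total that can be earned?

Order all 6 blocks by rate: P22/T1 21 > P35/T1 20 > P22/T2 16 > P37/T1 14 > P37/T2 6 > P35/T2 2.
P22 T1 at 21: fill all 20 ; 80 left.
Fill P35 T1 block (20 at 20) ; 60 left.
P22/T2 (16): +50 ; 10 left.
10 remain; put them into P37 T1 at 14.
Total = 21×20 + 20×20 + 16×50 + 14×10 = 1760.

1760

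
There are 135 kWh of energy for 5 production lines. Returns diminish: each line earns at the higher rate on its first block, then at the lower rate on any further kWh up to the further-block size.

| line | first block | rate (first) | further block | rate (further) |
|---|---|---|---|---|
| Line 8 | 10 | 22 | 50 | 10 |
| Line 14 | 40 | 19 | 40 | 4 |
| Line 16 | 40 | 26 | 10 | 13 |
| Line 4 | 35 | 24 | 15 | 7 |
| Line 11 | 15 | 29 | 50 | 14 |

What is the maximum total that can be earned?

3200

Treat each block as its own option and order by rate: Line 11/first 29 > Line 16/first 26 > Line 4/first 24 > Line 8/first 22 > Line 14/first 19 > Line 11/second 14 > Line 16/second 13 > Line 8/second 10 > Line 4/second 7 > Line 14/second 4.
Fill Line 11 first block (15 at 29) ; 120 left.
Line 16 first at 26: fill all 40 ; 80 left.
Fill Line 4 first block (35 at 24) ; 45 left.
Line 8 first at 22: fill all 10 ; 35 left.
Line 14/first: +35 of 40 at 19; pool empty.
Total = 29×15 + 26×40 + 24×35 + 22×10 + 19×35 = 3200.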